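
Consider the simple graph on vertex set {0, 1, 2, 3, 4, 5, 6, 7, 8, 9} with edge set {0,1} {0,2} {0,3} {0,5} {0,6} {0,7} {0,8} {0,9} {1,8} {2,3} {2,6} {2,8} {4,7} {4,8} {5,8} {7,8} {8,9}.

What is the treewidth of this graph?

A width-2 tree decomposition is:
Bags: B1 = {0, 7, 8}  B2 = {0, 5, 8}  B3 = {0, 2, 8}  B4 = {0, 2, 6}  B5 = {0, 8, 9}  B6 = {4, 7, 8}  B7 = {0, 2, 3}  B8 = {0, 1, 8}
Tree: B1–B2, B2–B3, B3–B4, B1–B5, B1–B6, B4–B7, B3–B8
The largest bag has 3 vertices, giving width 2; this decomposition certifies tw(G) ≤ 2. Conversely, {0, 1, 8} is a clique of size 3, and the vertices of any clique must share a bag in every tree decomposition; so some bag has ≥ 3 vertices and tw(G) ≥ 2. Therefore the treewidth is 2.

2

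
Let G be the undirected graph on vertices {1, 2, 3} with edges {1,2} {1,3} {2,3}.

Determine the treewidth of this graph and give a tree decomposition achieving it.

With just one bag of size 3, the width is 3 − 1 = 2, so tw(G) ≤ 2. For the lower bound, the 3 vertices {1, 2, 3} are pairwise adjacent, and any tree decomposition puts a clique entirely inside one bag — forcing width ≥ 2. The upper and lower bounds meet at 2, so that is the treewidth.

Treewidth 2.
Bags: B1 = {1, 2, 3}
Tree: (single bag)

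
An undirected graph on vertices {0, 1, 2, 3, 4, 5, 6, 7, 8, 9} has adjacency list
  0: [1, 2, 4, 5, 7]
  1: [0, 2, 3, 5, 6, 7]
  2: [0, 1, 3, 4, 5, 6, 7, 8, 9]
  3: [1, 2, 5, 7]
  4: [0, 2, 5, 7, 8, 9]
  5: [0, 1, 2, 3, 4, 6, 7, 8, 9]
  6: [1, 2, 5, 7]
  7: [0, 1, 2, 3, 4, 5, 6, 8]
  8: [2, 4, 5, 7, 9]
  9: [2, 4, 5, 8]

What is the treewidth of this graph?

A width-4 tree decomposition is:
Bags: B1 = {2, 4, 5, 7, 8}  B2 = {0, 2, 4, 5, 7}  B3 = {0, 1, 2, 5, 7}  B4 = {1, 2, 3, 5, 7}  B5 = {1, 2, 5, 6, 7}  B6 = {2, 4, 5, 8, 9}
Tree: B1–B2, B2–B3, B3–B4, B3–B5, B1–B6
The largest bag has 5 vertices, giving width 4; this decomposition certifies tw(G) ≤ 4. On the other hand G contains the 5-clique {2, 4, 5, 8, 9}. A clique must lie in a single bag of any decomposition, so no decomposition can have width below 4. Hence tw(G) = 4 exactly.

4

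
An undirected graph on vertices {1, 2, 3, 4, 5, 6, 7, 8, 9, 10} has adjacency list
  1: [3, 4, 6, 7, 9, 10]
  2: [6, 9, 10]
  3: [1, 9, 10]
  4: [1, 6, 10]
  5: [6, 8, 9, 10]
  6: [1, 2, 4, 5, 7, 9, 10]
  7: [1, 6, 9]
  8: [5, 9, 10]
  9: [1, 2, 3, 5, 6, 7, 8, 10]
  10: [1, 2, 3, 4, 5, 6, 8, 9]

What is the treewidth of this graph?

3

A width-3 tree decomposition is:
Bags: B1 = {1, 6, 9, 10}  B2 = {1, 6, 7, 9}  B3 = {1, 4, 6, 10}  B4 = {1, 3, 9, 10}  B5 = {5, 6, 9, 10}  B6 = {2, 6, 9, 10}  B7 = {5, 8, 9, 10}
Tree: B1–B2, B1–B3, B1–B4, B1–B5, B1–B6, B5–B7
Each bag holds 4 vertices, so the decomposition has width 3, which upper-bounds the treewidth. For the lower bound, the 4 vertices {5, 8, 9, 10} are pairwise adjacent, and any tree decomposition puts a clique entirely inside one bag — forcing width ≥ 3. Hence tw(G) = 3 exactly.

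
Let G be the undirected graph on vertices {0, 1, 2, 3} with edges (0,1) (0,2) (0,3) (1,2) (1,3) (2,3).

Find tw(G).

3

A width-3 tree decomposition is:
Bags: B1 = {0, 1, 2, 3}
Tree: (single bag)
With just one bag of size 4, the width is 4 − 1 = 3, so tw(G) ≤ 3. Conversely, {0, 1, 2, 3} is a clique of size 4, and the vertices of any clique must share a bag in every tree decomposition; so some bag has ≥ 4 vertices and tw(G) ≥ 3. Hence tw(G) = 3 exactly.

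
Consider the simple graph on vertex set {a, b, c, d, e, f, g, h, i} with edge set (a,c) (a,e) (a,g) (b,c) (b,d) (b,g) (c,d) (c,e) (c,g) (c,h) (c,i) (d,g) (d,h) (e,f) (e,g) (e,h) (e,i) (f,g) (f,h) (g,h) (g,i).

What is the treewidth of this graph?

A width-3 tree decomposition is:
Bags: B1 = {c, d, g, h}  B2 = {c, e, g, h}  B3 = {e, f, g, h}  B4 = {a, c, e, g}  B5 = {b, c, d, g}  B6 = {c, e, g, i}
Tree: B1–B2, B2–B3, B2–B4, B1–B5, B2–B6
The largest bag has 4 vertices, giving width 3; this decomposition certifies tw(G) ≤ 3. Conversely, {c, d, g, h} is a clique of size 4, and the vertices of any clique must share a bag in every tree decomposition; so some bag has ≥ 4 vertices and tw(G) ≥ 3. Hence tw(G) = 3 exactly.

3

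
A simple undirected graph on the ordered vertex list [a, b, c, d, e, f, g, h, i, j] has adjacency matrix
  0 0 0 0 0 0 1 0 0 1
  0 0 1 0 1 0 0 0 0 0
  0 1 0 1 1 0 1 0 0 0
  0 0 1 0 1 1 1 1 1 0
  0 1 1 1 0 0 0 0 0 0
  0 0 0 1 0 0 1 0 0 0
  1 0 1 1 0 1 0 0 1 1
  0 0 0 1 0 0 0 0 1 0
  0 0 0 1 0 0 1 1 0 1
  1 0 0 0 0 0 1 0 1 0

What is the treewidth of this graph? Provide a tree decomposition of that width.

Treewidth 2.
Bags: B1 = {d, h, i}  B2 = {d, g, i}  B3 = {c, d, g}  B4 = {c, d, e}  B5 = {g, i, j}  B6 = {a, g, j}  B7 = {b, c, e}  B8 = {d, f, g}
Tree: B1–B2, B2–B3, B3–B4, B2–B5, B5–B6, B4–B7, B2–B8

Each bag holds 3 vertices, so the decomposition has width 2, which upper-bounds the treewidth. For the lower bound, the 3 vertices {c, d, g} are pairwise adjacent, and any tree decomposition puts a clique entirely inside one bag — forcing width ≥ 2. Hence tw(G) = 2 exactly.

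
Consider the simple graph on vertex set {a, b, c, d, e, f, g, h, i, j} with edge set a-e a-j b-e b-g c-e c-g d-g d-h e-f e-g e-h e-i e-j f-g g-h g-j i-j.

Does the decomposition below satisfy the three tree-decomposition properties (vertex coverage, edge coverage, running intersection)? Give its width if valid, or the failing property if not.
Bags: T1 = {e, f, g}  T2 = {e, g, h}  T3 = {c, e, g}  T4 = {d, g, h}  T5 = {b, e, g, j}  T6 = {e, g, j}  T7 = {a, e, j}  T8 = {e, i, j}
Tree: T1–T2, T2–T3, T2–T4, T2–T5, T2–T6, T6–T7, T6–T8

No — bags containing vertex j are not connected in the tree.

A tree decomposition must satisfy three properties: every vertex lies in some bag; for every edge, both endpoints lie together in some bag; and for every vertex, the bags containing it form a connected subtree. Here bags containing vertex j are not connected in the tree, so the decomposition is invalid.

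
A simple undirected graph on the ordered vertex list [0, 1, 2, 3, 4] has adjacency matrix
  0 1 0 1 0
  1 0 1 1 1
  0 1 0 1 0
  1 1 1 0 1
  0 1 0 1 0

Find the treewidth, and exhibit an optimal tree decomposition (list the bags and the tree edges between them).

Treewidth 2.
One such decomposition:
Bags: B1 = {0, 1, 3}  B2 = {1, 3, 4}  B3 = {1, 2, 3}
Tree: B1–B2, B1–B3

The largest bag has 3 vertices, giving width 2; this decomposition certifies tw(G) ≤ 2. Conversely, {0, 1, 3} is a clique of size 3, and the vertices of any clique must share a bag in every tree decomposition; so some bag has ≥ 3 vertices and tw(G) ≥ 2. Hence tw(G) = 2 exactly.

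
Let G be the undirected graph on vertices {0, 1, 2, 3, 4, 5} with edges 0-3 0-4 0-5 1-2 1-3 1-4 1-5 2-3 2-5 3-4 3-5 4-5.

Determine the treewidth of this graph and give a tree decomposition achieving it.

Treewidth 3.
Bags: B1 = {1, 2, 3, 5}  B2 = {1, 3, 4, 5}  B3 = {0, 3, 4, 5}
Tree: B1–B2, B2–B3

Each bag holds 4 vertices, so the decomposition has width 3, which upper-bounds the treewidth. For the lower bound, the 4 vertices {0, 3, 4, 5} are pairwise adjacent, and any tree decomposition puts a clique entirely inside one bag — forcing width ≥ 3. Therefore the treewidth is 3.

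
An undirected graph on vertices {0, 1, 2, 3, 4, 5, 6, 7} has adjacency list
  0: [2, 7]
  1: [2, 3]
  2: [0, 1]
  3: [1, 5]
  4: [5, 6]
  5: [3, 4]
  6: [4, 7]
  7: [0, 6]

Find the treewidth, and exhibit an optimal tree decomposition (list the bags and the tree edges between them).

Treewidth 2.
One such decomposition:
Bags: B1 = {4, 5, 6}  B2 = {3, 5, 6}  B3 = {1, 3, 6}  B4 = {1, 2, 6}  B5 = {0, 2, 6}  B6 = {0, 6, 7}
Tree: B1–B2, B2–B3, B3–B4, B4–B5, B5–B6

Every bag has size at most 3, so the width is 3 − 1 = 2 and tw(G) ≤ 2. Since 6–4–5–3–1–2–0–7–6 is a cycle in G, G is not acyclic. Forests are exactly the graphs of treewidth ≤ 1, so tw(G) ≥ 2. Combining the bounds, tw(G) = 2.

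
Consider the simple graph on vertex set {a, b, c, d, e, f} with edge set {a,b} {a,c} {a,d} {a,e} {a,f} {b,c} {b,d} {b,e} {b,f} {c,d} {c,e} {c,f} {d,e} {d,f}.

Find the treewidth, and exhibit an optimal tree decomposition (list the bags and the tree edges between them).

Every bag has size at most 5, so the width is 5 − 1 = 4 and tw(G) ≤ 4. Conversely, {a, b, c, d, e} is a clique of size 5, and the vertices of any clique must share a bag in every tree decomposition; so some bag has ≥ 5 vertices and tw(G) ≥ 4. Combining the bounds, tw(G) = 4.

Treewidth 4.
One such decomposition:
Bags: B1 = {a, b, c, d, e}  B2 = {a, b, c, d, f}
Tree: B1–B2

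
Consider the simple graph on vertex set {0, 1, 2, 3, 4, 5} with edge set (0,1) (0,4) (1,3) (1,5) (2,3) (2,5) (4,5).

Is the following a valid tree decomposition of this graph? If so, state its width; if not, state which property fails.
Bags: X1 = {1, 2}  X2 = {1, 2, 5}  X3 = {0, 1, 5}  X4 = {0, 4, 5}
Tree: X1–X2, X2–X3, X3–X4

No — vertex 3 appears in no bag.

A tree decomposition must satisfy three properties: every vertex lies in some bag; for every edge, both endpoints lie together in some bag; and for every vertex, the bags containing it form a connected subtree. Here vertex 3 appears in no bag, so the decomposition is invalid.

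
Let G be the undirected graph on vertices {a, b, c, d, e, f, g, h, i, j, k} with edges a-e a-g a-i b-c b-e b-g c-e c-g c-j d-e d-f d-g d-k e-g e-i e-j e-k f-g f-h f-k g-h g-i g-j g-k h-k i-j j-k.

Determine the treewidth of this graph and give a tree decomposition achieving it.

Treewidth 3.
Bags: B1 = {a, e, g, i}  B2 = {e, g, i, j}  B3 = {e, g, j, k}  B4 = {d, e, g, k}  B5 = {d, f, g, k}  B6 = {c, e, g, j}  B7 = {b, c, e, g}  B8 = {f, g, h, k}
Tree: B1–B2, B2–B3, B3–B4, B4–B5, B3–B6, B6–B7, B5–B8

Every bag has size at most 4, so the width is 4 − 1 = 3 and tw(G) ≤ 3. For the lower bound, the 4 vertices {d, e, g, k} are pairwise adjacent, and any tree decomposition puts a clique entirely inside one bag — forcing width ≥ 3. The upper and lower bounds meet at 3, so that is the treewidth.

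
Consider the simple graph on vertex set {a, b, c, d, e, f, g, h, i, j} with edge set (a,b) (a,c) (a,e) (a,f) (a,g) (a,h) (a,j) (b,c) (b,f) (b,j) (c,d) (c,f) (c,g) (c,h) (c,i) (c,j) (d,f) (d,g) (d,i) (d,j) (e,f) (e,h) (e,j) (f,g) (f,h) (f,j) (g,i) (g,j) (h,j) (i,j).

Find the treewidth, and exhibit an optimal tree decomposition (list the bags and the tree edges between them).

Each bag holds 5 vertices, so the decomposition has width 4, which upper-bounds the treewidth. Conversely, {a, e, f, h, j} is a clique of size 5, and the vertices of any clique must share a bag in every tree decomposition; so some bag has ≥ 5 vertices and tw(G) ≥ 4. Therefore the treewidth is 4.

Treewidth 4.
One optimal decomposition is:
Bags: B1 = {a, b, c, f, j}  B2 = {a, c, f, h, j}  B3 = {a, c, f, g, j}  B4 = {a, e, f, h, j}  B5 = {c, d, f, g, j}  B6 = {c, d, g, i, j}
Tree: B1–B2, B1–B3, B2–B4, B3–B5, B5–B6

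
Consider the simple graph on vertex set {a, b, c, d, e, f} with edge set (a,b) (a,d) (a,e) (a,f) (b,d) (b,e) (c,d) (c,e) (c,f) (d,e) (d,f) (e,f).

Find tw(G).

3

A width-3 tree decomposition is:
Bags: B1 = {a, d, e, f}  B2 = {c, d, e, f}  B3 = {a, b, d, e}
Tree: B1–B2, B1–B3
Every bag has size at most 4, so the width is 4 − 1 = 3 and tw(G) ≤ 3. For the lower bound, the 4 vertices {c, d, e, f} are pairwise adjacent, and any tree decomposition puts a clique entirely inside one bag — forcing width ≥ 3. Hence tw(G) = 3 exactly.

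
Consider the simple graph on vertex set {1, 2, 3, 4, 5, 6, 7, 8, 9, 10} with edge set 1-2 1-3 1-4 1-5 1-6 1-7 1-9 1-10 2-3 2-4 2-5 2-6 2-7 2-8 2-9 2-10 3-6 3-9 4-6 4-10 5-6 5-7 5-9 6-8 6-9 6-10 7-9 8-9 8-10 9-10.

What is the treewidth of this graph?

A width-4 tree decomposition is:
Bags: B1 = {1, 2, 5, 6, 9}  B2 = {1, 2, 6, 9, 10}  B3 = {1, 2, 3, 6, 9}  B4 = {1, 2, 5, 7, 9}  B5 = {1, 2, 4, 6, 10}  B6 = {2, 6, 8, 9, 10}
Tree: B1–B2, B2–B3, B1–B4, B2–B5, B2–B6
The largest bag has 5 vertices, giving width 4; this decomposition certifies tw(G) ≤ 4. For the lower bound, the 5 vertices {2, 6, 8, 9, 10} are pairwise adjacent, and any tree decomposition puts a clique entirely inside one bag — forcing width ≥ 4. Therefore the treewidth is 4.

4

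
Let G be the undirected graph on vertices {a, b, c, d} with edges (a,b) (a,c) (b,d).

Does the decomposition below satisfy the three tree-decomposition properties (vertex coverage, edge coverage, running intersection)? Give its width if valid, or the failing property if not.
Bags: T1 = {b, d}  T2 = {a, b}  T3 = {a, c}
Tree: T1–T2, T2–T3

Every vertex of G appears in some bag (union = {a, b, c, d}); every edge is covered by a bag; and for each vertex v the set of bags containing v is connected in the bag tree. The decomposition is therefore valid. The largest bag has 2 vertices, so the width is 1.

Yes; width 1.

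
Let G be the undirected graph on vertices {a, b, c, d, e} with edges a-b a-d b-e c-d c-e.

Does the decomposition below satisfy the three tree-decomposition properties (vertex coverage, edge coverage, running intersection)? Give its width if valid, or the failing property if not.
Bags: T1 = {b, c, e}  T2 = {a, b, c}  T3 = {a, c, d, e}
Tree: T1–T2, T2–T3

A tree decomposition must satisfy three properties: every vertex lies in some bag; for every edge, both endpoints lie together in some bag; and for every vertex, the bags containing it form a connected subtree. Here bags containing vertex e are not connected in the tree, so the decomposition is invalid.

No — bags containing vertex e are not connected in the tree.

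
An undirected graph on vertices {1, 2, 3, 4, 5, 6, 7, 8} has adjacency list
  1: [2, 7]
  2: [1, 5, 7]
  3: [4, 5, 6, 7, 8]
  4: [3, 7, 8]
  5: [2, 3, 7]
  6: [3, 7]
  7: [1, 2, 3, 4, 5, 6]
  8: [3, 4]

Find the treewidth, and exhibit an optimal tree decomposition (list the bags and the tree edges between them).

Treewidth 2.
One such decomposition:
Bags: B1 = {3, 5, 7}  B2 = {3, 4, 7}  B3 = {3, 4, 8}  B4 = {2, 5, 7}  B5 = {3, 6, 7}  B6 = {1, 2, 7}
Tree: B1–B2, B2–B3, B1–B4, B2–B5, B4–B6

The largest bag has 3 vertices, giving width 2; this decomposition certifies tw(G) ≤ 2. For the lower bound, the 3 vertices {3, 4, 8} are pairwise adjacent, and any tree decomposition puts a clique entirely inside one bag — forcing width ≥ 2. The upper and lower bounds meet at 2, so that is the treewidth.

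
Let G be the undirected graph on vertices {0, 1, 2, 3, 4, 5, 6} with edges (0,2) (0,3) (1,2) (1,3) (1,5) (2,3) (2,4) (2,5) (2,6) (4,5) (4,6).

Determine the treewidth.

2

A width-2 tree decomposition is:
Bags: B1 = {1, 2, 5}  B2 = {2, 4, 5}  B3 = {1, 2, 3}  B4 = {0, 2, 3}  B5 = {2, 4, 6}
Tree: B1–B2, B1–B3, B3–B4, B2–B5
The largest bag has 3 vertices, giving width 2; this decomposition certifies tw(G) ≤ 2. On the other hand G contains the 3-clique {0, 2, 3}. A clique must lie in a single bag of any decomposition, so no decomposition can have width below 2. Combining the bounds, tw(G) = 2.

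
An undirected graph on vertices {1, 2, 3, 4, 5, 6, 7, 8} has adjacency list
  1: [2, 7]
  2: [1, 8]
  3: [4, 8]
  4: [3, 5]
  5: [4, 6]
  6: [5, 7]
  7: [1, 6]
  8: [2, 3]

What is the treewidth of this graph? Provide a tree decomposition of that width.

Treewidth 2.
Bags: B1 = {4, 5, 6}  B2 = {3, 4, 6}  B3 = {3, 6, 8}  B4 = {2, 6, 8}  B5 = {1, 2, 6}  B6 = {1, 6, 7}
Tree: B1–B2, B2–B3, B3–B4, B4–B5, B5–B6

Each bag holds 3 vertices, so the decomposition has width 2, which upper-bounds the treewidth. For the lower bound, G contains the cycle 6–5–4–3–8–2–1–7–6, so G is not a forest; only forests have treewidth ≤ 1, hence tw(G) ≥ 2. Therefore the treewidth is 2.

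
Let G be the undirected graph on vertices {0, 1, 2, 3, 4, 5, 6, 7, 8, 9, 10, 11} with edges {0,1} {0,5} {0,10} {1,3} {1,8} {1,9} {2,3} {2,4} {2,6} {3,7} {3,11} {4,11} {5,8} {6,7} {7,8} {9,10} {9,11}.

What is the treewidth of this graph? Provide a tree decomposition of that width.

Each bag holds 4 vertices, so the decomposition has width 3, which upper-bounds the treewidth. For the lower bound: the 4 vertex sets {2,4,6}, {11}, {3}, {1,7,8,9} are disjoint, each induces a connected subgraph, and every pair is joined by at least one edge of G. Contracting each set to a single vertex therefore yields K_{4} as a minor, and since treewidth is minor-monotone, tw(G) ≥ tw(K_{4}) = 3. Hence tw(G) = 3 exactly.

Treewidth 3.
Bags: B1 = {2, 4, 6, 11}  B2 = {2, 3, 6, 11}  B3 = {3, 6, 7, 11}  B4 = {3, 7, 9, 11}  B5 = {1, 3, 7, 9}  B6 = {1, 7, 8, 9}  B7 = {1, 8, 9, 10}  B8 = {0, 1, 8, 10}  B9 = {0, 5, 8, 10}
Tree: B1–B2, B2–B3, B3–B4, B4–B5, B5–B6, B6–B7, B7–B8, B8–B9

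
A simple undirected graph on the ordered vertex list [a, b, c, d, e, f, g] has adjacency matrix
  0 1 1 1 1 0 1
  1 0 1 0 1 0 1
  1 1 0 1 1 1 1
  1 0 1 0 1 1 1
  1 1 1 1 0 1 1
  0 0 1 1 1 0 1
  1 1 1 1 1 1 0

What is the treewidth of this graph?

A width-4 tree decomposition is:
Bags: B1 = {c, d, e, f, g}  B2 = {a, c, d, e, g}  B3 = {a, b, c, e, g}
Tree: B1–B2, B2–B3
Every bag has size at most 5, so the width is 5 − 1 = 4 and tw(G) ≤ 4. For the lower bound, the 5 vertices {c, d, e, f, g} are pairwise adjacent, and any tree decomposition puts a clique entirely inside one bag — forcing width ≥ 4. Hence tw(G) = 4 exactly.

4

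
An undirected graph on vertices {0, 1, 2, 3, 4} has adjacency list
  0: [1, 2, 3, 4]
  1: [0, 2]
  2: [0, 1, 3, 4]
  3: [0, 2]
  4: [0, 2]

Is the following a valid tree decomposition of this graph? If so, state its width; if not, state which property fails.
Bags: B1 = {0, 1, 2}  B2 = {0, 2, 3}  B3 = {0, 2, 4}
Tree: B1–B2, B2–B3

Every vertex of G appears in some bag (union = {0, 1, 2, 3, 4}); every edge is covered by a bag; and for each vertex v the set of bags containing v is connected in the bag tree. The decomposition is therefore valid. The largest bag has 3 vertices, so the width is 2.

Yes; width 2.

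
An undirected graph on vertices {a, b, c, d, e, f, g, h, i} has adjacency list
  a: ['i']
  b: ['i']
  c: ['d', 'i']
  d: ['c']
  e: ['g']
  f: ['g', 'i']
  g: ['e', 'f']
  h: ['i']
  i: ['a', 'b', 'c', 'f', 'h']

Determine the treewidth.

1

A width-1 tree decomposition is:
Bags: B1 = {b, i}  B2 = {c, i}  B3 = {h, i}  B4 = {f, i}  B5 = {f, g}  B6 = {e, g}  B7 = {c, d}  B8 = {a, i}
Tree: B1–B2, B1–B3, B1–B4, B4–B5, B5–B6, B2–B7, B3–B8
Each bag holds 2 vertices, so the decomposition has width 1, which upper-bounds the treewidth. Any graph with an edge has treewidth ≥ 1, and G has the edge i–b. Combining the bounds, tw(G) = 1.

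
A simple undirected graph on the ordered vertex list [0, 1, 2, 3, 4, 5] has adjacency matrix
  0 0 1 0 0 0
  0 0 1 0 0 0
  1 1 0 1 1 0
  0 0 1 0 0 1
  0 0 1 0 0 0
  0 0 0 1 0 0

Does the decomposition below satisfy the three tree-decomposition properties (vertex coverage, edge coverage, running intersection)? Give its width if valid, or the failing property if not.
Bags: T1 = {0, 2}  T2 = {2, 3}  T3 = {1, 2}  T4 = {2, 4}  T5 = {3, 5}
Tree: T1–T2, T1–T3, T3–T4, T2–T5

Vertex coverage: the bags together contain {0, 1, 2, 3, 4, 5}, the full vertex set. Edge coverage: each edge of G has both endpoints in at least one bag. Running intersection: for every vertex, the bags containing it form a connected subtree. All three properties hold, so this is a valid tree decomposition of width max|bag| − 1 = 1, and hence tw(G) ≤ 1.

Yes; width 1.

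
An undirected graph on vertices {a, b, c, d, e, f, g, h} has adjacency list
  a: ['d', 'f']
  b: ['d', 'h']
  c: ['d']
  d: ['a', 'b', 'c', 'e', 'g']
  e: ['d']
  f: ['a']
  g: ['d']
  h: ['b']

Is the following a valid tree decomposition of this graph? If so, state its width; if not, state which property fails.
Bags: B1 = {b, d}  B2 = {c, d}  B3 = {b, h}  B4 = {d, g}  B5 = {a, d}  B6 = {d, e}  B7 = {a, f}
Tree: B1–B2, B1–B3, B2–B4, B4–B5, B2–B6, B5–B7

Yes; width 1.

Vertex coverage: the bags together contain {a, b, c, d, e, f, g, h}, the full vertex set. Edge coverage: each edge of G has both endpoints in at least one bag. Running intersection: for every vertex, the bags containing it form a connected subtree. All three properties hold, so this is a valid tree decomposition of width max|bag| − 1 = 1, and hence tw(G) ≤ 1.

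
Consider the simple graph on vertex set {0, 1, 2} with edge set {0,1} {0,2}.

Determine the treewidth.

A width-1 tree decomposition is:
Bags: B1 = {0, 1}  B2 = {0, 2}
Tree: B1–B2
Each bag holds 2 vertices, so the decomposition has width 1, which upper-bounds the treewidth. G has an edge, so its treewidth is at least 1. Therefore the treewidth is 1.

1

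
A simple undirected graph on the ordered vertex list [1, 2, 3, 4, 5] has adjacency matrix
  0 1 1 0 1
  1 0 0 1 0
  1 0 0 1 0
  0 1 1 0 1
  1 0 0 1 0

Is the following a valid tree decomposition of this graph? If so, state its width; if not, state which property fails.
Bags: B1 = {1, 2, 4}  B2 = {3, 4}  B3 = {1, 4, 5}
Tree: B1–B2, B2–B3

A tree decomposition must satisfy three properties: every vertex lies in some bag; for every edge, both endpoints lie together in some bag; and for every vertex, the bags containing it form a connected subtree. Here edge (1,3) lies in no bag, so the decomposition is invalid.

No — edge (1,3) lies in no bag.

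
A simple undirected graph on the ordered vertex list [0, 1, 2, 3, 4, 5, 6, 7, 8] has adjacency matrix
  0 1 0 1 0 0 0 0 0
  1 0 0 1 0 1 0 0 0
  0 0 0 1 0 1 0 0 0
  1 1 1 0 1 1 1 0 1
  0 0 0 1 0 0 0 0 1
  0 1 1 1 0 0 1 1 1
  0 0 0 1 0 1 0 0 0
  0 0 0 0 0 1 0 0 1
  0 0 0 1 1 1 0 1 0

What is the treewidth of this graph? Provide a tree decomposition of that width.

Treewidth 2.
One such decomposition:
Bags: B1 = {3, 5, 6}  B2 = {2, 3, 5}  B3 = {3, 5, 8}  B4 = {3, 4, 8}  B5 = {1, 3, 5}  B6 = {0, 1, 3}  B7 = {5, 7, 8}
Tree: B1–B2, B1–B3, B3–B4, B3–B5, B5–B6, B3–B7

The largest bag has 3 vertices, giving width 2; this decomposition certifies tw(G) ≤ 2. For the lower bound, the 3 vertices {0, 1, 3} are pairwise adjacent, and any tree decomposition puts a clique entirely inside one bag — forcing width ≥ 2. Combining the bounds, tw(G) = 2.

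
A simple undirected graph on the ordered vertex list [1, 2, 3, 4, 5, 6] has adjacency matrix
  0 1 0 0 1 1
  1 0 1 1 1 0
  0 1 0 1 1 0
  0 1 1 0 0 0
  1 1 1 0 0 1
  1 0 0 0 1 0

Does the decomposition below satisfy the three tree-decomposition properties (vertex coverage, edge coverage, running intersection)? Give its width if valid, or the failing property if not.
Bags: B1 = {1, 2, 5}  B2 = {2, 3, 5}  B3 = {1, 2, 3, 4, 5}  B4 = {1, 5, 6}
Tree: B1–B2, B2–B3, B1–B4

No — bags containing vertex 1 are not connected in the tree.

A tree decomposition must satisfy three properties: every vertex lies in some bag; for every edge, both endpoints lie together in some bag; and for every vertex, the bags containing it form a connected subtree. Here bags containing vertex 1 are not connected in the tree, so the decomposition is invalid.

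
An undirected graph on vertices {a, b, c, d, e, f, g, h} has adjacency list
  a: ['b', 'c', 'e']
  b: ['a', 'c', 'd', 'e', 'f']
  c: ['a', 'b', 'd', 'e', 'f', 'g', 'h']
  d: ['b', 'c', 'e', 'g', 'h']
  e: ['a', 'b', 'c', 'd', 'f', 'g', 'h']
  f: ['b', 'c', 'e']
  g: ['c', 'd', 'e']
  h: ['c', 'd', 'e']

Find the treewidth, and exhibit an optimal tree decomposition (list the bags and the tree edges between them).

Treewidth 3.
Bags: B1 = {a, b, c, e}  B2 = {b, c, d, e}  B3 = {b, c, e, f}  B4 = {c, d, e, g}  B5 = {c, d, e, h}
Tree: B1–B2, B1–B3, B2–B4, B4–B5

Every bag has size at most 4, so the width is 4 − 1 = 3 and tw(G) ≤ 3. For the lower bound, the 4 vertices {c, d, e, g} are pairwise adjacent, and any tree decomposition puts a clique entirely inside one bag — forcing width ≥ 3. Hence tw(G) = 3 exactly.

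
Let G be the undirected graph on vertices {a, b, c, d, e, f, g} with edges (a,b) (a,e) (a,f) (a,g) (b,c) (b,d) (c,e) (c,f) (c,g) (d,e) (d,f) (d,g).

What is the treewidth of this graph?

3

A width-3 tree decomposition is:
Bags: B1 = {a, c, d, f}  B2 = {a, c, d, e}  B3 = {a, c, d, g}  B4 = {a, b, c, d}
Tree: B1–B2, B2–B3, B3–B4
Each bag holds 4 vertices, so the decomposition has width 3, which upper-bounds the treewidth. For the lower bound: the 4 vertex sets {d,f}, {c,e}, {a}, {g} are disjoint, each induces a connected subgraph, and every pair is joined by at least one edge of G. Contracting each set to a single vertex therefore yields K_{4} as a minor, and since treewidth is minor-monotone, tw(G) ≥ tw(K_{4}) = 3. Therefore the treewidth is 3.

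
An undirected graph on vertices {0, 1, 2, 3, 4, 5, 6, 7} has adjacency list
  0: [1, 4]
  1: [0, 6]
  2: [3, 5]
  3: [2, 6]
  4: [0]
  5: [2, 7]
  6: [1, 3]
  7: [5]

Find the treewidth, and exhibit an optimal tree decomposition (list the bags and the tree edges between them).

Treewidth 1.
One optimal decomposition is:
Bags: B1 = {5, 7}  B2 = {2, 5}  B3 = {2, 3}  B4 = {3, 6}  B5 = {1, 6}  B6 = {0, 1}  B7 = {0, 4}
Tree: B1–B2, B2–B3, B3–B4, B4–B5, B5–B6, B6–B7

Every bag has size at most 2, so the width is 2 − 1 = 1 and tw(G) ≤ 1. Any graph with an edge has treewidth ≥ 1, and G has the edge 7–5. Hence tw(G) = 1 exactly.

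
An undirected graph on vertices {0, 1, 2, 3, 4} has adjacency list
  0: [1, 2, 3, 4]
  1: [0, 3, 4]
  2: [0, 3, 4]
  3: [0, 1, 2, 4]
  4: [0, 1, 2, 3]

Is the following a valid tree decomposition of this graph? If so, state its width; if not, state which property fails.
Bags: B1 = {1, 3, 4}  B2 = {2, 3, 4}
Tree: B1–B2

No — vertex 0 appears in no bag.

A tree decomposition must satisfy three properties: every vertex lies in some bag; for every edge, both endpoints lie together in some bag; and for every vertex, the bags containing it form a connected subtree. Here vertex 0 appears in no bag, so the decomposition is invalid.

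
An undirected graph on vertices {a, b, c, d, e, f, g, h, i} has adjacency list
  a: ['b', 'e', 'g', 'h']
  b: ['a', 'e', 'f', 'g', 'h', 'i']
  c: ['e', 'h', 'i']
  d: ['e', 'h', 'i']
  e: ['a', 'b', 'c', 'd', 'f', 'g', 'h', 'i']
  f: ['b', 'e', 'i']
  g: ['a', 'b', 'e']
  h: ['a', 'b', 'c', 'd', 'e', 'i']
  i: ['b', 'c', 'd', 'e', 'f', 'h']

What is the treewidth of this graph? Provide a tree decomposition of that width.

Each bag holds 4 vertices, so the decomposition has width 3, which upper-bounds the treewidth. Conversely, {a, b, e, g} is a clique of size 4, and the vertices of any clique must share a bag in every tree decomposition; so some bag has ≥ 4 vertices and tw(G) ≥ 3. The upper and lower bounds meet at 3, so that is the treewidth.

Treewidth 3.
One optimal decomposition is:
Bags: B1 = {b, e, h, i}  B2 = {c, e, h, i}  B3 = {a, b, e, h}  B4 = {b, e, f, i}  B5 = {d, e, h, i}  B6 = {a, b, e, g}
Tree: B1–B2, B1–B3, B1–B4, B2–B5, B3–B6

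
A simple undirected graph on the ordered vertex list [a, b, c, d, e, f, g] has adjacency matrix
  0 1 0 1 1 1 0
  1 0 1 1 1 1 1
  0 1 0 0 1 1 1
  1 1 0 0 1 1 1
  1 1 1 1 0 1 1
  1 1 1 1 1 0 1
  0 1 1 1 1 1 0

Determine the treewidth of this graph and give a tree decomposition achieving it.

Treewidth 4.
Bags: B1 = {b, d, e, f, g}  B2 = {b, c, e, f, g}  B3 = {a, b, d, e, f}
Tree: B1–B2, B1–B3

Every bag has size at most 5, so the width is 5 − 1 = 4 and tw(G) ≤ 4. Conversely, {b, d, e, f, g} is a clique of size 5, and the vertices of any clique must share a bag in every tree decomposition; so some bag has ≥ 5 vertices and tw(G) ≥ 4. The upper and lower bounds meet at 4, so that is the treewidth.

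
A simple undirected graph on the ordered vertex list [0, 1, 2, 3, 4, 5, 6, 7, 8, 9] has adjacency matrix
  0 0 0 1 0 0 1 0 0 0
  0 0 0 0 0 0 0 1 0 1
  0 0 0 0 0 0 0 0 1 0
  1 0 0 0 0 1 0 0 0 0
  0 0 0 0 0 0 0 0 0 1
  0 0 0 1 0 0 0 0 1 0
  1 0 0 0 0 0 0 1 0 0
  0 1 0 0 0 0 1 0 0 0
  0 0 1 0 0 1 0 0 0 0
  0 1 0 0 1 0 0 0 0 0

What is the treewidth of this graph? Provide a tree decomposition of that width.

Treewidth 1.
Bags: B1 = {4, 9}  B2 = {1, 9}  B3 = {1, 7}  B4 = {6, 7}  B5 = {0, 6}  B6 = {0, 3}  B7 = {3, 5}  B8 = {5, 8}  B9 = {2, 8}
Tree: B1–B2, B2–B3, B3–B4, B4–B5, B5–B6, B6–B7, B7–B8, B8–B9

Every bag has size at most 2, so the width is 2 − 1 = 1 and tw(G) ≤ 1. G has an edge, so its treewidth is at least 1. Combining the bounds, tw(G) = 1.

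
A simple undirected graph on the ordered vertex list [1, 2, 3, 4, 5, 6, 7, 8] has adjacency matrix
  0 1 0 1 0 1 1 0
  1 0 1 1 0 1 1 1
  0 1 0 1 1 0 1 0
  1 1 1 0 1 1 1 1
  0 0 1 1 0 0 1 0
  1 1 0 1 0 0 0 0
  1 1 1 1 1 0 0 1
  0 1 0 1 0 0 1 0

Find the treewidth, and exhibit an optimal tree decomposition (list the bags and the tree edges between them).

Treewidth 3.
Bags: B1 = {2, 3, 4, 7}  B2 = {3, 4, 5, 7}  B3 = {1, 2, 4, 7}  B4 = {2, 4, 7, 8}  B5 = {1, 2, 4, 6}
Tree: B1–B2, B1–B3, B3–B4, B3–B5

Each bag holds 4 vertices, so the decomposition has width 3, which upper-bounds the treewidth. Conversely, {1, 2, 4, 6} is a clique of size 4, and the vertices of any clique must share a bag in every tree decomposition; so some bag has ≥ 4 vertices and tw(G) ≥ 3. Combining the bounds, tw(G) = 3.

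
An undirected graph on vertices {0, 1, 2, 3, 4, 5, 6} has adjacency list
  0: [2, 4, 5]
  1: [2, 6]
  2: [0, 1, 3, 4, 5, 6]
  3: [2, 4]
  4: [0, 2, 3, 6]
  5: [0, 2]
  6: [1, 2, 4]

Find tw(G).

A width-2 tree decomposition is:
Bags: B1 = {2, 3, 4}  B2 = {2, 4, 6}  B3 = {0, 2, 4}  B4 = {1, 2, 6}  B5 = {0, 2, 5}
Tree: B1–B2, B2–B3, B2–B4, B3–B5
Each bag holds 3 vertices, so the decomposition has width 2, which upper-bounds the treewidth. For the lower bound, the 3 vertices {1, 2, 6} are pairwise adjacent, and any tree decomposition puts a clique entirely inside one bag — forcing width ≥ 2. Therefore the treewidth is 2.

2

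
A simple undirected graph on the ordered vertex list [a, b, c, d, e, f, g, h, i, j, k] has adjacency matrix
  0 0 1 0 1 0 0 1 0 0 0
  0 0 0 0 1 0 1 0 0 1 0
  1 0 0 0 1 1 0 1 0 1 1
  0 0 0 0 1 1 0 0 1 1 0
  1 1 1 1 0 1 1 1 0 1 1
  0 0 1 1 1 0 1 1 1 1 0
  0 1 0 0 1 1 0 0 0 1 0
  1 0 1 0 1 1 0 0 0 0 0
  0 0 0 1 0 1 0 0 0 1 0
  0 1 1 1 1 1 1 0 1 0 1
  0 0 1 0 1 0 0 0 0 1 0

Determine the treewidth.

3

A width-3 tree decomposition is:
Bags: B1 = {c, e, f, j}  B2 = {e, f, g, j}  B3 = {c, e, f, h}  B4 = {d, e, f, j}  B5 = {c, e, j, k}  B6 = {b, e, g, j}  B7 = {a, c, e, h}  B8 = {d, f, i, j}
Tree: B1–B2, B1–B3, B1–B4, B1–B5, B2–B6, B3–B7, B4–B8
Each bag holds 4 vertices, so the decomposition has width 3, which upper-bounds the treewidth. Conversely, {d, e, f, j} is a clique of size 4, and the vertices of any clique must share a bag in every tree decomposition; so some bag has ≥ 4 vertices and tw(G) ≥ 3. Therefore the treewidth is 3.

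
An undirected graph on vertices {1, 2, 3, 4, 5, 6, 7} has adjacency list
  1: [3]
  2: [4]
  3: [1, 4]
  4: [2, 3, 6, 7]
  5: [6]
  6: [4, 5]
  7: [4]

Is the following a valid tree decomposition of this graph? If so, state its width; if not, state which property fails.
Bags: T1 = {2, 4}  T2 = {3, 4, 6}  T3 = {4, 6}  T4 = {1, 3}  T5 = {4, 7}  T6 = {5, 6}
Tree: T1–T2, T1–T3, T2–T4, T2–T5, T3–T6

No — bags containing vertex 6 are not connected in the tree.

A tree decomposition must satisfy three properties: every vertex lies in some bag; for every edge, both endpoints lie together in some bag; and for every vertex, the bags containing it form a connected subtree. Here bags containing vertex 6 are not connected in the tree, so the decomposition is invalid.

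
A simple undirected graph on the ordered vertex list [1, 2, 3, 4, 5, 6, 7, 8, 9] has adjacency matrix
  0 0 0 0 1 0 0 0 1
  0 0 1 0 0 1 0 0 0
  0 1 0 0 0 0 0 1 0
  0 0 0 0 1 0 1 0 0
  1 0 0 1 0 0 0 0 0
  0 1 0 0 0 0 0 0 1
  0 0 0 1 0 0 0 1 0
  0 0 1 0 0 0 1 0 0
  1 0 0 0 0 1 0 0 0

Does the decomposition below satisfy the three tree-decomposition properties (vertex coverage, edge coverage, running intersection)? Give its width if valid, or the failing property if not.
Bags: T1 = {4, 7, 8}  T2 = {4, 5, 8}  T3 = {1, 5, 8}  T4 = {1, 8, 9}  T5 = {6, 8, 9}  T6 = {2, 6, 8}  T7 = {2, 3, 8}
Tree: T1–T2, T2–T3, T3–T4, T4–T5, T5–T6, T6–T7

Every vertex of G appears in some bag (union = {1, 2, 3, 4, 5, 6, 7, 8, 9}); every edge is covered by a bag; and for each vertex v the set of bags containing v is connected in the bag tree. The decomposition is therefore valid. The largest bag has 3 vertices, so the width is 2.

Yes; width 2.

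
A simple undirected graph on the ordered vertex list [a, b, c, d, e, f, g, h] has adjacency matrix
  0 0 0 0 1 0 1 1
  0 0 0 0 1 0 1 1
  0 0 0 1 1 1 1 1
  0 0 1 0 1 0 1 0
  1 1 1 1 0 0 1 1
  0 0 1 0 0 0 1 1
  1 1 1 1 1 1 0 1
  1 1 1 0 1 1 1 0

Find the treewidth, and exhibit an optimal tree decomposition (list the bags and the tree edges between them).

Treewidth 3.
One such decomposition:
Bags: B1 = {c, e, g, h}  B2 = {a, e, g, h}  B3 = {c, f, g, h}  B4 = {b, e, g, h}  B5 = {c, d, e, g}
Tree: B1–B2, B1–B3, B2–B4, B1–B5

Each bag holds 4 vertices, so the decomposition has width 3, which upper-bounds the treewidth. For the lower bound, the 4 vertices {c, d, e, g} are pairwise adjacent, and any tree decomposition puts a clique entirely inside one bag — forcing width ≥ 3. Hence tw(G) = 3 exactly.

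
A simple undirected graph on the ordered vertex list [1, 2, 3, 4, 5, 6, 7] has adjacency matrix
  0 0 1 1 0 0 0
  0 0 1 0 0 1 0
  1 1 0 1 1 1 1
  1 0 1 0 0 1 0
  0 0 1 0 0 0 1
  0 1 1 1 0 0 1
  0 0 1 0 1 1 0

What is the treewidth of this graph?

2

A width-2 tree decomposition is:
Bags: B1 = {3, 6, 7}  B2 = {2, 3, 6}  B3 = {3, 4, 6}  B4 = {3, 5, 7}  B5 = {1, 3, 4}
Tree: B1–B2, B1–B3, B1–B4, B3–B5
The largest bag has 3 vertices, giving width 2; this decomposition certifies tw(G) ≤ 2. For the lower bound, the 3 vertices {1, 3, 4} are pairwise adjacent, and any tree decomposition puts a clique entirely inside one bag — forcing width ≥ 2. Therefore the treewidth is 2.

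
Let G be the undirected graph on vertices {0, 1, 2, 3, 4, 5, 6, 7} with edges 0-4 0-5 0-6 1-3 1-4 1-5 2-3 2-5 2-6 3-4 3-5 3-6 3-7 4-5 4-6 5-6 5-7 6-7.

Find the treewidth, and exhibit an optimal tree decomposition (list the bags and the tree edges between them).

Treewidth 3.
One such decomposition:
Bags: B1 = {3, 4, 5, 6}  B2 = {2, 3, 5, 6}  B3 = {1, 3, 4, 5}  B4 = {3, 5, 6, 7}  B5 = {0, 4, 5, 6}
Tree: B1–B2, B1–B3, B1–B4, B1–B5

Each bag holds 4 vertices, so the decomposition has width 3, which upper-bounds the treewidth. On the other hand G contains the 4-clique {0, 4, 5, 6}. A clique must lie in a single bag of any decomposition, so no decomposition can have width below 3. Hence tw(G) = 3 exactly.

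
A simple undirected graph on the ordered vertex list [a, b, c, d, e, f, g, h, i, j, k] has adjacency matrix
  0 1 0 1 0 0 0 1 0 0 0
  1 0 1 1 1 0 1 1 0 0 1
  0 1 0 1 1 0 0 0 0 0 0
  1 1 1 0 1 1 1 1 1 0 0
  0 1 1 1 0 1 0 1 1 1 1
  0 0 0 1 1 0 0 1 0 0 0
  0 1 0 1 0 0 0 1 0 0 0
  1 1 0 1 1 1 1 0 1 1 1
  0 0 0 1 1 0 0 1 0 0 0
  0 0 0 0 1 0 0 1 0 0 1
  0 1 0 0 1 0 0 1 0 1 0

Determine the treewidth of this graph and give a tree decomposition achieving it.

Every bag has size at most 4, so the width is 4 − 1 = 3 and tw(G) ≤ 3. For the lower bound, the 4 vertices {d, e, f, h} are pairwise adjacent, and any tree decomposition puts a clique entirely inside one bag — forcing width ≥ 3. Combining the bounds, tw(G) = 3.

Treewidth 3.
One such decomposition:
Bags: B1 = {b, d, e, h}  B2 = {b, e, h, k}  B3 = {d, e, f, h}  B4 = {b, d, g, h}  B5 = {a, b, d, h}  B6 = {b, c, d, e}  B7 = {e, h, j, k}  B8 = {d, e, h, i}
Tree: B1–B2, B1–B3, B1–B4, B4–B5, B1–B6, B2–B7, B1–B8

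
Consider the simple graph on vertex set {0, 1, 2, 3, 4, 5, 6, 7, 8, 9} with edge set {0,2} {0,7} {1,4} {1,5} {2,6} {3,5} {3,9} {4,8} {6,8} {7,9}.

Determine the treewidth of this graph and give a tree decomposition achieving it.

The largest bag has 3 vertices, giving width 2; this decomposition certifies tw(G) ≤ 2. For the lower bound, G contains the cycle 3–5–1–4–8–6–2–0–7–9–3, so G is not a forest; only forests have treewidth ≤ 1, hence tw(G) ≥ 2. The upper and lower bounds meet at 2, so that is the treewidth.

Treewidth 2.
One optimal decomposition is:
Bags: B1 = {1, 3, 5}  B2 = {1, 3, 4}  B3 = {3, 4, 8}  B4 = {3, 6, 8}  B5 = {2, 3, 6}  B6 = {0, 2, 3}  B7 = {0, 3, 7}  B8 = {3, 7, 9}
Tree: B1–B2, B2–B3, B3–B4, B4–B5, B5–B6, B6–B7, B7–B8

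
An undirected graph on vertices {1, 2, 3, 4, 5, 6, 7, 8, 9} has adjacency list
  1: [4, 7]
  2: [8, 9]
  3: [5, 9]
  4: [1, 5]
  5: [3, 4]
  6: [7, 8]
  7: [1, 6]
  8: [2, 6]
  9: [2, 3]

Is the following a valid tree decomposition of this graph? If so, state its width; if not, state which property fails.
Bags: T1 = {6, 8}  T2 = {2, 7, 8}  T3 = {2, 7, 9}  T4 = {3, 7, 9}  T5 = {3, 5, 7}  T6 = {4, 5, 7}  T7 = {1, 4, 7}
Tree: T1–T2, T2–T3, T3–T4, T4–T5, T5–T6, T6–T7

No — edge (7,6) lies in no bag.

A tree decomposition must satisfy three properties: every vertex lies in some bag; for every edge, both endpoints lie together in some bag; and for every vertex, the bags containing it form a connected subtree. Here edge (7,6) lies in no bag, so the decomposition is invalid.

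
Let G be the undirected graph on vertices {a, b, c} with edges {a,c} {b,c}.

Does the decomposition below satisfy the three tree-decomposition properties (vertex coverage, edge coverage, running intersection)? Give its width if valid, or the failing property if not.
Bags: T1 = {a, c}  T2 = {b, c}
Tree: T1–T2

Yes; width 1.

Checking the three conditions: (i) the bags cover all of {a, b, c}; (ii) for each edge, some bag contains both endpoints; (iii) the bags containing any fixed vertex form a subtree. All hold, so the decomposition is valid with width 2 − 1 = 1.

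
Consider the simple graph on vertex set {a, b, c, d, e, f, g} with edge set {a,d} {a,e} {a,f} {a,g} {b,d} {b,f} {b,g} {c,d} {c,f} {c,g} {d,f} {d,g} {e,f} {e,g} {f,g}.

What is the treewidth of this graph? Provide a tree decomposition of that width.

Every bag has size at most 4, so the width is 4 − 1 = 3 and tw(G) ≤ 3. For the lower bound, the 4 vertices {c, d, f, g} are pairwise adjacent, and any tree decomposition puts a clique entirely inside one bag — forcing width ≥ 3. Therefore the treewidth is 3.

Treewidth 3.
One such decomposition:
Bags: B1 = {a, d, f, g}  B2 = {a, e, f, g}  B3 = {b, d, f, g}  B4 = {c, d, f, g}
Tree: B1–B2, B1–B3, B3–B4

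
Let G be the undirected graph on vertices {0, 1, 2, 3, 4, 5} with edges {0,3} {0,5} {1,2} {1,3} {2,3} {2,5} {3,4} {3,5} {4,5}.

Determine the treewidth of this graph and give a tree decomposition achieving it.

The largest bag has 3 vertices, giving width 2; this decomposition certifies tw(G) ≤ 2. Conversely, {1, 2, 3} is a clique of size 3, and the vertices of any clique must share a bag in every tree decomposition; so some bag has ≥ 3 vertices and tw(G) ≥ 2. Therefore the treewidth is 2.

Treewidth 2.
Bags: B1 = {0, 3, 5}  B2 = {3, 4, 5}  B3 = {2, 3, 5}  B4 = {1, 2, 3}
Tree: B1–B2, B1–B3, B3–B4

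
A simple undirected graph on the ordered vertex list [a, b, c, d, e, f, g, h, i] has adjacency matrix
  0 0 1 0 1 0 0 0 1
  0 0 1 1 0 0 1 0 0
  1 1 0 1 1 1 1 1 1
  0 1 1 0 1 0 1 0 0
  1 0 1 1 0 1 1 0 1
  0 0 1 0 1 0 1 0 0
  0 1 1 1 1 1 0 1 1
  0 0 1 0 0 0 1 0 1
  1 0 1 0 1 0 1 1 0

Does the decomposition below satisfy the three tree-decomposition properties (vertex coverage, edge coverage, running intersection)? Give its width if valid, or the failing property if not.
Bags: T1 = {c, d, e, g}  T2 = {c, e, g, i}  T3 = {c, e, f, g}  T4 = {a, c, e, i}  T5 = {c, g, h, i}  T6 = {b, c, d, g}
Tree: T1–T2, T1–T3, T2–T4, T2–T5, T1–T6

Every vertex of G appears in some bag (union = {a, b, c, d, e, f, g, h, i}); every edge is covered by a bag; and for each vertex v the set of bags containing v is connected in the bag tree. The decomposition is therefore valid. The largest bag has 4 vertices, so the width is 3.

Yes; width 3.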